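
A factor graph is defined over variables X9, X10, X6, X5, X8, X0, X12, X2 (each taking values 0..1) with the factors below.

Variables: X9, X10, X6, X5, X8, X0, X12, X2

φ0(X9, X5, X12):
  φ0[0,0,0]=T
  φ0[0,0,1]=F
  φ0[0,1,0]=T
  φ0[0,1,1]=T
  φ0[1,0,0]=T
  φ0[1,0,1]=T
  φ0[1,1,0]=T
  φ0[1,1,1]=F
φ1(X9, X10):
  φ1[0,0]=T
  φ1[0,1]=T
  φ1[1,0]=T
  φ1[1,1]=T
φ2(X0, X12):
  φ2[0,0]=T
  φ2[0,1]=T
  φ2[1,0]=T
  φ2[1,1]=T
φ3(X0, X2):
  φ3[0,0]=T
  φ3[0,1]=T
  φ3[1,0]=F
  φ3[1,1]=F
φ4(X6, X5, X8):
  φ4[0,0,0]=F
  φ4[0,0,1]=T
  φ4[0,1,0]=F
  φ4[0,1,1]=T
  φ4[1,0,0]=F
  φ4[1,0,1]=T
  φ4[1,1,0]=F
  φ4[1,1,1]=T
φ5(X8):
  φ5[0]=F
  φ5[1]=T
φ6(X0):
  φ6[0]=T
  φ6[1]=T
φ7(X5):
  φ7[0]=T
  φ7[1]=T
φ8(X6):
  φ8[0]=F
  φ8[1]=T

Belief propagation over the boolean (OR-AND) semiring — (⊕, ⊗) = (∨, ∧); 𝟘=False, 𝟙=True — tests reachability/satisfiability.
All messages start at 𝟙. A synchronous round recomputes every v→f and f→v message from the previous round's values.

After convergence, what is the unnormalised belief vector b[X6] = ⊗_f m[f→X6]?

b[X6] = [F, T]

init: all messages = 𝟙 over 2 values
r1 m[φ0→X9] = [T, T]
r1 m[φ0→X5] = [T, T]
r1 m[φ0→X12] = [T, T]
r1 m[φ1→X9] = [T, T]
r1 m[φ1→X10] = [T, T]
r1 m[φ2→X0] = [T, T]
r1 m[φ2→X12] = [T, T]
r1 m[φ3→X0] = [T, F]
r1 m[φ3→X2] = [T, T]
r1 m[φ4→X6] = [T, T]
r1 m[φ4→X5] = [T, T]
r1 m[φ4→X8] = [F, T]
r1 m[φ5→X8] = [F, T]
r1 m[φ6→X0] = [T, T]
r1 m[φ7→X5] = [T, T]
r1 m[φ8→X6] = [F, T]
r1 m[X9→φ0] = [T, T]
r1 m[X9→φ1] = [T, T]
r1 m[X10→φ1] = [T, T]
r1 m[X6→φ4] = [T, T]
r1 m[X6→φ8] = [T, T]
r1 m[X5→φ0] = [T, T]
r1 m[X5→φ4] = [T, T]
r1 m[X5→φ7] = [T, T]
r1 m[X8→φ4] = [T, T]
r1 m[X8→φ5] = [T, T]
r1 m[X0→φ2] = [T, T]
r1 m[X0→φ3] = [T, T]
r1 m[X0→φ6] = [T, T]
r1 m[X12→φ0] = [T, T]
r1 m[X12→φ2] = [T, T]
r1 m[X2→φ3] = [T, T]
r2 m[φ0→X9] = [T, T]
r2 m[φ0→X5] = [T, T]
r2 m[φ0→X12] = [T, T]
r2 m[φ1→X9] = [T, T]
r2 m[φ1→X10] = [T, T]
r2 m[φ2→X0] = [T, T]
r2 m[φ2→X12] = [T, T]
r2 m[φ3→X0] = [T, F]
r2 m[φ3→X2] = [T, T]
r2 m[φ4→X6] = [T, T]
r2 m[φ4→X5] = [T, T]
r2 m[φ4→X8] = [F, T]
r2 m[φ5→X8] = [F, T]
r2 m[φ6→X0] = [T, T]
r2 m[φ7→X5] = [T, T]
r2 m[φ8→X6] = [F, T]
r2 m[X9→φ0] = [T, T]
r2 m[X9→φ1] = [T, T]
r2 m[X10→φ1] = [T, T]
r2 m[X6→φ4] = [F, T]
r2 m[X6→φ8] = [T, T]
r2 m[X5→φ0] = [T, T]
r2 m[X5→φ4] = [T, T]
r2 m[X5→φ7] = [T, T]
r2 m[X8→φ4] = [F, T]
r2 m[X8→φ5] = [F, T]
r2 m[X0→φ2] = [T, F]
r2 m[X0→φ3] = [T, T]
r2 m[X0→φ6] = [T, F]
r2 m[X12→φ0] = [T, T]
r2 m[X12→φ2] = [T, T]
r2 m[X2→φ3] = [T, T]
r3 m[φ0→X9] = [T, T]
r3 m[φ0→X5] = [T, T]
r3 m[φ0→X12] = [T, T]
r3 m[φ1→X9] = [T, T]
r3 m[φ1→X10] = [T, T]
r3 m[φ2→X0] = [T, T]
r3 m[φ2→X12] = [T, T]
r3 m[φ3→X0] = [T, F]
r3 m[φ3→X2] = [T, T]
r3 m[φ4→X6] = [T, T]
r3 m[φ4→X5] = [T, T]
r3 m[φ4→X8] = [F, T]
r3 m[φ5→X8] = [F, T]
r3 m[φ6→X0] = [T, T]
r3 m[φ7→X5] = [T, T]
r3 m[φ8→X6] = [F, T]
r3 m[X9→φ0] = [T, T]
r3 m[X9→φ1] = [T, T]
r3 m[X10→φ1] = [T, T]
r3 m[X6→φ4] = [F, T]
r3 m[X6→φ8] = [T, T]
r3 m[X5→φ0] = [T, T]
r3 m[X5→φ4] = [T, T]
r3 m[X5→φ7] = [T, T]
r3 m[X8→φ4] = [F, T]
r3 m[X8→φ5] = [F, T]
r3 m[X0→φ2] = [T, F]
r3 m[X0→φ3] = [T, T]
r3 m[X0→φ6] = [T, F]
r3 m[X12→φ0] = [T, T]
r3 m[X12→φ2] = [T, T]
r3 m[X2→φ3] = [T, T]
fixed point reached at round 3
b[X6] = ⊗ incoming = [F, T]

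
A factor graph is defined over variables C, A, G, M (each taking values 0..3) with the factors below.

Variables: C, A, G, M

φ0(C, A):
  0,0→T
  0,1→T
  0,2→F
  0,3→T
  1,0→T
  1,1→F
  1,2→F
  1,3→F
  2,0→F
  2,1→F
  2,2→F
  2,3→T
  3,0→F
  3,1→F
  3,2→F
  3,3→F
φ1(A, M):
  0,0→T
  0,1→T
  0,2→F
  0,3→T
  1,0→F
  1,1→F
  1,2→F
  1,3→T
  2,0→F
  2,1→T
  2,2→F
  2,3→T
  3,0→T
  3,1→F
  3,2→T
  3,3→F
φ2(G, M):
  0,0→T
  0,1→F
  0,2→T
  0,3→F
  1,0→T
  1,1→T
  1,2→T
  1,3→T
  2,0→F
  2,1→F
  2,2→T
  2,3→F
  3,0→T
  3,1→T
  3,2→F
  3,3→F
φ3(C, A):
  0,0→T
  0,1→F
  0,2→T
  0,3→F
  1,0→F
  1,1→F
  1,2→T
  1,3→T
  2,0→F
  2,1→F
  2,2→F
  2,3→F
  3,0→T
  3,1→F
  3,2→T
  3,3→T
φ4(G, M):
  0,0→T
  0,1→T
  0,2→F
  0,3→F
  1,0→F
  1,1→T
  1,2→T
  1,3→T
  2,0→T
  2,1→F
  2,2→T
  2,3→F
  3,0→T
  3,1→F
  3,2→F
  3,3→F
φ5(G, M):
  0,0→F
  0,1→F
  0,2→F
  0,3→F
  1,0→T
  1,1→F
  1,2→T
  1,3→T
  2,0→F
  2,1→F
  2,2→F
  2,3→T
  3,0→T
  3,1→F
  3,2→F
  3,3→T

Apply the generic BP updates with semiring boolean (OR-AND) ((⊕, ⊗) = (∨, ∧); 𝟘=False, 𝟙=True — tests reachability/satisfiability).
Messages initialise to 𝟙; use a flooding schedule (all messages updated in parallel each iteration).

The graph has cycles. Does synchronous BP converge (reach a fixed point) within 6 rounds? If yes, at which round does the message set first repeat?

CONVERGED at round 3

init: all messages = 𝟙 over 4 values
r1 m[φ0→C] = [T, T, T, F]
r1 m[φ0→A] = [T, T, F, T]
r1 m[φ1→A] = [T, T, T, T]
r1 m[φ1→M] = [T, T, T, T]
r1 m[φ2→G] = [T, T, T, T]
r1 m[φ2→M] = [T, T, T, T]
r1 m[φ3→C] = [T, T, F, T]
r1 m[φ3→A] = [T, F, T, T]
r1 m[φ4→G] = [T, T, T, T]
r1 m[φ4→M] = [T, T, T, T]
r1 m[φ5→G] = [F, T, T, T]
r1 m[φ5→M] = [T, F, T, T]
r1 m[C→φ0] = [T, T, T, T]
r1 m[C→φ3] = [T, T, T, T]
r1 m[A→φ0] = [T, T, T, T]
r1 m[A→φ1] = [T, T, T, T]
r1 m[A→φ3] = [T, T, T, T]
r1 m[G→φ2] = [T, T, T, T]
r1 m[G→φ4] = [T, T, T, T]
r1 m[G→φ5] = [T, T, T, T]
r1 m[M→φ1] = [T, T, T, T]
r1 m[M→φ2] = [T, T, T, T]
r1 m[M→φ4] = [T, T, T, T]
r1 m[M→φ5] = [T, T, T, T]
r2 m[φ0→C] = [T, T, T, F]
r2 m[φ0→A] = [T, T, F, T]
r2 m[φ1→A] = [T, T, T, T]
r2 m[φ1→M] = [T, T, T, T]
r2 m[φ2→G] = [T, T, T, T]
r2 m[φ2→M] = [T, T, T, T]
r2 m[φ3→C] = [T, T, F, T]
r2 m[φ3→A] = [T, F, T, T]
r2 m[φ4→G] = [T, T, T, T]
r2 m[φ4→M] = [T, T, T, T]
r2 m[φ5→G] = [F, T, T, T]
r2 m[φ5→M] = [T, F, T, T]
r2 m[C→φ0] = [T, T, F, T]
r2 m[C→φ3] = [T, T, T, F]
r2 m[A→φ0] = [T, F, T, T]
r2 m[A→φ1] = [T, F, F, T]
r2 m[A→φ3] = [T, T, F, T]
r2 m[G→φ2] = [F, T, T, T]
r2 m[G→φ4] = [F, T, T, T]
r2 m[G→φ5] = [T, T, T, T]
r2 m[M→φ1] = [T, F, T, T]
r2 m[M→φ2] = [T, F, T, T]
r2 m[M→φ4] = [T, F, T, T]
r2 m[M→φ5] = [T, T, T, T]
r3 m[φ0→C] = [T, T, T, F]
r3 m[φ0→A] = [T, T, F, T]
r3 m[φ1→A] = [T, T, T, T]
r3 m[φ1→M] = [T, T, T, T]
r3 m[φ2→G] = [T, T, T, T]
r3 m[φ2→M] = [T, T, T, T]
r3 m[φ3→C] = [T, T, F, T]
r3 m[φ3→A] = [T, F, T, T]
r3 m[φ4→G] = [T, T, T, T]
r3 m[φ4→M] = [T, T, T, T]
r3 m[φ5→G] = [F, T, T, T]
r3 m[φ5→M] = [T, F, T, T]
r3 m[C→φ0] = [T, T, F, T]
r3 m[C→φ3] = [T, T, T, F]
r3 m[A→φ0] = [T, F, T, T]
r3 m[A→φ1] = [T, F, F, T]
r3 m[A→φ3] = [T, T, F, T]
r3 m[G→φ2] = [F, T, T, T]
r3 m[G→φ4] = [F, T, T, T]
r3 m[G→φ5] = [T, T, T, T]
r3 m[M→φ1] = [T, F, T, T]
r3 m[M→φ2] = [T, F, T, T]
r3 m[M→φ4] = [T, F, T, T]
r3 m[M→φ5] = [T, T, T, T]
fixed point reached at round 3
messages reach a fixed point at round 3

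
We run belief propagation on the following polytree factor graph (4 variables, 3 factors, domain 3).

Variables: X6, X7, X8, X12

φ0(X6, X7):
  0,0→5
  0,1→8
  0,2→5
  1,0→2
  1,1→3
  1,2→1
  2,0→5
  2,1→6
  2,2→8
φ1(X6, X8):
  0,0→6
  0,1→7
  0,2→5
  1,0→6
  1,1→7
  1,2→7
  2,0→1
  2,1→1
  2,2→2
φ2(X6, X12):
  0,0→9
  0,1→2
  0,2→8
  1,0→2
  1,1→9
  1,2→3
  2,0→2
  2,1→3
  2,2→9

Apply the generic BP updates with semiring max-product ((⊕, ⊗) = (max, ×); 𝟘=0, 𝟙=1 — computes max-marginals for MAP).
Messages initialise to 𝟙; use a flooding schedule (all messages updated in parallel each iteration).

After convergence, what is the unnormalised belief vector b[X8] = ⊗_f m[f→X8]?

b[X8] = [432, 504, 360]

init: all messages = 𝟙 over 3 values
r1 m[φ0→X6] = [8, 3, 8]
r1 m[φ0→X7] = [5, 8, 8]
r1 m[φ1→X6] = [7, 7, 2]
r1 m[φ1→X8] = [6, 7, 7]
r1 m[φ2→X6] = [9, 9, 9]
r1 m[φ2→X12] = [9, 9, 9]
r1 m[X6→φ0] = [1, 1, 1]
r1 m[X6→φ1] = [1, 1, 1]
r1 m[X6→φ2] = [1, 1, 1]
r1 m[X7→φ0] = [1, 1, 1]
r1 m[X8→φ1] = [1, 1, 1]
r1 m[X12→φ2] = [1, 1, 1]
r2 m[φ0→X6] = [8, 3, 8]
r2 m[φ0→X7] = [5, 8, 8]
r2 m[φ1→X6] = [7, 7, 2]
r2 m[φ1→X8] = [6, 7, 7]
r2 m[φ2→X6] = [9, 9, 9]
r2 m[φ2→X12] = [9, 9, 9]
r2 m[X6→φ0] = [63, 63, 18]
r2 m[X6→φ1] = [72, 27, 72]
r2 m[X6→φ2] = [56, 21, 16]
r2 m[X7→φ0] = [1, 1, 1]
r2 m[X8→φ1] = [1, 1, 1]
r2 m[X12→φ2] = [1, 1, 1]
r3 m[φ0→X6] = [8, 3, 8]
r3 m[φ0→X7] = [315, 504, 315]
r3 m[φ1→X6] = [7, 7, 2]
r3 m[φ1→X8] = [432, 504, 360]
r3 m[φ2→X6] = [9, 9, 9]
r3 m[φ2→X12] = [504, 189, 448]
r3 m[X6→φ0] = [63, 63, 18]
r3 m[X6→φ1] = [72, 27, 72]
r3 m[X6→φ2] = [56, 21, 16]
r3 m[X7→φ0] = [1, 1, 1]
r3 m[X8→φ1] = [1, 1, 1]
r3 m[X12→φ2] = [1, 1, 1]
r4 m[φ0→X6] = [8, 3, 8]
r4 m[φ0→X7] = [315, 504, 315]
r4 m[φ1→X6] = [7, 7, 2]
r4 m[φ1→X8] = [432, 504, 360]
r4 m[φ2→X6] = [9, 9, 9]
r4 m[φ2→X12] = [504, 189, 448]
r4 m[X6→φ0] = [63, 63, 18]
r4 m[X6→φ1] = [72, 27, 72]
r4 m[X6→φ2] = [56, 21, 16]
r4 m[X7→φ0] = [1, 1, 1]
r4 m[X8→φ1] = [1, 1, 1]
r4 m[X12→φ2] = [1, 1, 1]
fixed point reached at round 4
b[X8] = ⊗ incoming = [432, 504, 360]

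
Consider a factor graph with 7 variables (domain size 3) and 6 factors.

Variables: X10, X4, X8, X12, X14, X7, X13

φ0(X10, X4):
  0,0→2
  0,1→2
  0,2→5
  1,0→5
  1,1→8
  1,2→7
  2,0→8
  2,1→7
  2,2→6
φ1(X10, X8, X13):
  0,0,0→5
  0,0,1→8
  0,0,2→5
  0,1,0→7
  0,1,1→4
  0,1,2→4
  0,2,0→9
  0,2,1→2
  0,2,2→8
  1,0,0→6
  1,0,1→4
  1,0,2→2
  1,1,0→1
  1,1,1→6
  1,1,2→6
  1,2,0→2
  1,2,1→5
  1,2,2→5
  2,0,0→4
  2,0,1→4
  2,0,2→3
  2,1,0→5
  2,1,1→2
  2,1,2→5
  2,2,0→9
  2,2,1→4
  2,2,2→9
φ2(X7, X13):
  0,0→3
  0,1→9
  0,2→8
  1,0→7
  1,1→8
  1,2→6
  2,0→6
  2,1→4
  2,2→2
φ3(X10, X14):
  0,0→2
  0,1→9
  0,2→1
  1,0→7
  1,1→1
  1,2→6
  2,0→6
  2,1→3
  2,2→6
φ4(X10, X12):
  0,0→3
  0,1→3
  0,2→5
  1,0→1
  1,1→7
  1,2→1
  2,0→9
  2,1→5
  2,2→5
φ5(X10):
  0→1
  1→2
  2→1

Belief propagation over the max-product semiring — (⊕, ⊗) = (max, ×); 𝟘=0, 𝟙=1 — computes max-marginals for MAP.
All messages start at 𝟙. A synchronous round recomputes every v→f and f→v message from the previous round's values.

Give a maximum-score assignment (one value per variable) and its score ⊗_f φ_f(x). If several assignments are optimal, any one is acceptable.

init: all messages = 𝟙 over 3 values
r1 m[φ0→X10] = [5, 8, 8]
r1 m[φ0→X4] = [8, 8, 7]
r1 m[φ1→X10] = [9, 6, 9]
r1 m[φ1→X8] = [8, 7, 9]
r1 m[φ1→X13] = [9, 8, 9]
r1 m[φ2→X7] = [9, 8, 6]
r1 m[φ2→X13] = [7, 9, 8]
r1 m[φ3→X10] = [9, 7, 6]
r1 m[φ3→X14] = [7, 9, 6]
r1 m[φ4→X10] = [5, 7, 9]
r1 m[φ4→X12] = [9, 7, 5]
r1 m[φ5→X10] = [1, 2, 1]
r1 m[X10→φ0] = [1, 1, 1]
r1 m[X10→φ1] = [1, 1, 1]
r1 m[X10→φ3] = [1, 1, 1]
r1 m[X10→φ4] = [1, 1, 1]
r1 m[X10→φ5] = [1, 1, 1]
r1 m[X4→φ0] = [1, 1, 1]
r1 m[X8→φ1] = [1, 1, 1]
r1 m[X12→φ4] = [1, 1, 1]
r1 m[X14→φ3] = [1, 1, 1]
r1 m[X7→φ2] = [1, 1, 1]
r1 m[X13→φ1] = [1, 1, 1]
r1 m[X13→φ2] = [1, 1, 1]
r2 m[φ0→X10] = [5, 8, 8]
r2 m[φ0→X4] = [8, 8, 7]
r2 m[φ1→X10] = [9, 6, 9]
r2 m[φ1→X8] = [8, 7, 9]
r2 m[φ1→X13] = [9, 8, 9]
r2 m[φ2→X7] = [9, 8, 6]
r2 m[φ2→X13] = [7, 9, 8]
r2 m[φ3→X10] = [9, 7, 6]
r2 m[φ3→X14] = [7, 9, 6]
r2 m[φ4→X10] = [5, 7, 9]
r2 m[φ4→X12] = [9, 7, 5]
r2 m[φ5→X10] = [1, 2, 1]
r2 m[X10→φ0] = [405, 588, 486]
r2 m[X10→φ1] = [225, 784, 432]
r2 m[X10→φ3] = [225, 672, 648]
r2 m[X10→φ4] = [405, 672, 432]
r2 m[X10→φ5] = [2025, 2352, 3888]
r2 m[X4→φ0] = [1, 1, 1]
r2 m[X8→φ1] = [1, 1, 1]
r2 m[X12→φ4] = [1, 1, 1]
r2 m[X14→φ3] = [1, 1, 1]
r2 m[X7→φ2] = [1, 1, 1]
r2 m[X13→φ1] = [7, 9, 8]
r2 m[X13→φ2] = [9, 8, 9]
r3 m[φ0→X10] = [5, 8, 8]
r3 m[φ0→X4] = [3888, 4704, 4116]
r3 m[φ1→X10] = [72, 54, 72]
r3 m[φ1→X8] = [32928, 42336, 35280]
r3 m[φ1→X13] = [4704, 4704, 4704]
r3 m[φ2→X7] = [72, 64, 54]
r3 m[φ2→X13] = [7, 9, 8]
r3 m[φ3→X10] = [9, 7, 6]
r3 m[φ3→X14] = [4704, 2025, 4032]
r3 m[φ4→X10] = [5, 7, 9]
r3 m[φ4→X12] = [3888, 4704, 2160]
r3 m[φ5→X10] = [1, 2, 1]
r3 m[X10→φ0] = [405, 588, 486]
r3 m[X10→φ1] = [225, 784, 432]
r3 m[X10→φ3] = [225, 672, 648]
r3 m[X10→φ4] = [405, 672, 432]
r3 m[X10→φ5] = [2025, 2352, 3888]
r3 m[X4→φ0] = [1, 1, 1]
r3 m[X8→φ1] = [1, 1, 1]
r3 m[X12→φ4] = [1, 1, 1]
r3 m[X14→φ3] = [1, 1, 1]
r3 m[X7→φ2] = [1, 1, 1]
r3 m[X13→φ1] = [7, 9, 8]
r3 m[X13→φ2] = [9, 8, 9]
r4 m[φ0→X10] = [5, 8, 8]
r4 m[φ0→X4] = [3888, 4704, 4116]
r4 m[φ1→X10] = [72, 54, 72]
r4 m[φ1→X8] = [32928, 42336, 35280]
r4 m[φ1→X13] = [4704, 4704, 4704]
r4 m[φ2→X7] = [72, 64, 54]
r4 m[φ2→X13] = [7, 9, 8]
r4 m[φ3→X10] = [9, 7, 6]
r4 m[φ3→X14] = [4704, 2025, 4032]
r4 m[φ4→X10] = [5, 7, 9]
r4 m[φ4→X12] = [3888, 4704, 2160]
r4 m[φ5→X10] = [1, 2, 1]
r4 m[X10→φ0] = [3240, 5292, 3888]
r4 m[X10→φ1] = [225, 784, 432]
r4 m[X10→φ3] = [1800, 6048, 5184]
r4 m[X10→φ4] = [3240, 6048, 3456]
r4 m[X10→φ5] = [16200, 21168, 31104]
r4 m[X4→φ0] = [1, 1, 1]
r4 m[X8→φ1] = [1, 1, 1]
r4 m[X12→φ4] = [1, 1, 1]
r4 m[X14→φ3] = [1, 1, 1]
r4 m[X7→φ2] = [1, 1, 1]
r4 m[X13→φ1] = [7, 9, 8]
r4 m[X13→φ2] = [4704, 4704, 4704]
r5 m[φ0→X10] = [5, 8, 8]
r5 m[φ0→X4] = [31104, 42336, 37044]
r5 m[φ1→X10] = [72, 54, 72]
r5 m[φ1→X8] = [32928, 42336, 35280]
r5 m[φ1→X13] = [4704, 4704, 4704]
r5 m[φ2→X7] = [42336, 37632, 28224]
r5 m[φ2→X13] = [7, 9, 8]
r5 m[φ3→X10] = [9, 7, 6]
r5 m[φ3→X14] = [42336, 16200, 36288]
r5 m[φ4→X10] = [5, 7, 9]
r5 m[φ4→X12] = [31104, 42336, 17280]
r5 m[φ5→X10] = [1, 2, 1]
r5 m[X10→φ0] = [3240, 5292, 3888]
r5 m[X10→φ1] = [225, 784, 432]
r5 m[X10→φ3] = [1800, 6048, 5184]
r5 m[X10→φ4] = [3240, 6048, 3456]
r5 m[X10→φ5] = [16200, 21168, 31104]
r5 m[X4→φ0] = [1, 1, 1]
r5 m[X8→φ1] = [1, 1, 1]
r5 m[X12→φ4] = [1, 1, 1]
r5 m[X14→φ3] = [1, 1, 1]
r5 m[X7→φ2] = [1, 1, 1]
r5 m[X13→φ1] = [7, 9, 8]
r5 m[X13→φ2] = [4704, 4704, 4704]
r6 m[φ0→X10] = [5, 8, 8]
r6 m[φ0→X4] = [31104, 42336, 37044]
r6 m[φ1→X10] = [72, 54, 72]
r6 m[φ1→X8] = [32928, 42336, 35280]
r6 m[φ1→X13] = [4704, 4704, 4704]
r6 m[φ2→X7] = [42336, 37632, 28224]
r6 m[φ2→X13] = [7, 9, 8]
r6 m[φ3→X10] = [9, 7, 6]
r6 m[φ3→X14] = [42336, 16200, 36288]
r6 m[φ4→X10] = [5, 7, 9]
r6 m[φ4→X12] = [31104, 42336, 17280]
r6 m[φ5→X10] = [1, 2, 1]
r6 m[X10→φ0] = [3240, 5292, 3888]
r6 m[X10→φ1] = [225, 784, 432]
r6 m[X10→φ3] = [1800, 6048, 5184]
r6 m[X10→φ4] = [3240, 6048, 3456]
r6 m[X10→φ5] = [16200, 21168, 31104]
r6 m[X4→φ0] = [1, 1, 1]
r6 m[X8→φ1] = [1, 1, 1]
r6 m[X12→φ4] = [1, 1, 1]
r6 m[X14→φ3] = [1, 1, 1]
r6 m[X7→φ2] = [1, 1, 1]
r6 m[X13→φ1] = [7, 9, 8]
r6 m[X13→φ2] = [4704, 4704, 4704]
fixed point reached at round 6
traceback from X10: (X10=1, X4=1, X8=1, X12=1, X14=0, X7=0, X13=1), score=42336

assignment: (X10=1, X4=1, X8=1, X12=1, X14=0, X7=0, X13=1); score = 42336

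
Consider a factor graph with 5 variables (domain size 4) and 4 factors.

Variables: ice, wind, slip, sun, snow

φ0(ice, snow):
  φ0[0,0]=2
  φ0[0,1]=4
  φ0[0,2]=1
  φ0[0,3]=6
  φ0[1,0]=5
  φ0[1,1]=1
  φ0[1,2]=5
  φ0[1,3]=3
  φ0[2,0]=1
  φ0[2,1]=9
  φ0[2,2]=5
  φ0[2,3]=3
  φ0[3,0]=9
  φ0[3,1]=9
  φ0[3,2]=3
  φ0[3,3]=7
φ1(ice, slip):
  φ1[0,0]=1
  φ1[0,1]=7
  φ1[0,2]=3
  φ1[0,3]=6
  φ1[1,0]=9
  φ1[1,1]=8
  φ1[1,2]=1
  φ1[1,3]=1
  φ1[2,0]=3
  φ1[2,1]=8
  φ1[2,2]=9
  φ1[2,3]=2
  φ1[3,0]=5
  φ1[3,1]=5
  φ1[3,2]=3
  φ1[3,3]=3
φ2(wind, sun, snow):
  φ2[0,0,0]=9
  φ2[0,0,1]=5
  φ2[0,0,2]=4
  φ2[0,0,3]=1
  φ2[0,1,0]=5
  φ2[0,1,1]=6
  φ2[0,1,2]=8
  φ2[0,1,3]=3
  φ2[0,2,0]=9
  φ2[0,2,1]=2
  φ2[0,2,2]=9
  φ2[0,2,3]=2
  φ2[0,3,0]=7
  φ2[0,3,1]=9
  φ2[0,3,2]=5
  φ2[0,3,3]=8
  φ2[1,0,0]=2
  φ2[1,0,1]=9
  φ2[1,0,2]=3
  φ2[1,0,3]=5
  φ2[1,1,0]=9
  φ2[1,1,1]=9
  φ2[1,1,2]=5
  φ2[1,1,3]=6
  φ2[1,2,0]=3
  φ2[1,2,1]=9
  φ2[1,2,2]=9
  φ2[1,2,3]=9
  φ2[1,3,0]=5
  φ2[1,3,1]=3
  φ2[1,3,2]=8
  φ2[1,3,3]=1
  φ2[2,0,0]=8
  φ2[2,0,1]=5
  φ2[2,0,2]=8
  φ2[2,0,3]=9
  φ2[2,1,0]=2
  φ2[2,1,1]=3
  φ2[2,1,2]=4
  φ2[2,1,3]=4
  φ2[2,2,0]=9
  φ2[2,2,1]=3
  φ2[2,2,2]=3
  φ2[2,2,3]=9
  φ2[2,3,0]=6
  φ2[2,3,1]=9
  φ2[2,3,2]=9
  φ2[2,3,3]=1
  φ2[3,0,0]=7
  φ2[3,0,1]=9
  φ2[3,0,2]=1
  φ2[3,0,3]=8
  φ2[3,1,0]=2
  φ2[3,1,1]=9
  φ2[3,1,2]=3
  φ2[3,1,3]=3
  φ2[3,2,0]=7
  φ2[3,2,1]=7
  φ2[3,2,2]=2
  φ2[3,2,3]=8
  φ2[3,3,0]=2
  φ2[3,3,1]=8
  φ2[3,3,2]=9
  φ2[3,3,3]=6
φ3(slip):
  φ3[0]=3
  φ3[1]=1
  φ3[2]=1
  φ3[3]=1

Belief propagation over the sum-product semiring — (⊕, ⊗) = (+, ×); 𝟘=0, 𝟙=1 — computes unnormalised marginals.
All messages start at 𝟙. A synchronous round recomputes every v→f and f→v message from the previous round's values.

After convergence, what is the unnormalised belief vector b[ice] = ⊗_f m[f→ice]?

init: all messages = 𝟙 over 4 values
r1 m[φ0→ice] = [13, 14, 18, 28]
r1 m[φ0→snow] = [17, 23, 14, 19]
r1 m[φ1→ice] = [17, 19, 22, 16]
r1 m[φ1→slip] = [18, 28, 16, 12]
r1 m[φ2→wind] = [92, 95, 92, 91]
r1 m[φ2→sun] = [93, 81, 100, 96]
r1 m[φ2→snow] = [92, 105, 90, 83]
r1 m[φ3→slip] = [3, 1, 1, 1]
r1 m[ice→φ0] = [1, 1, 1, 1]
r1 m[ice→φ1] = [1, 1, 1, 1]
r1 m[wind→φ2] = [1, 1, 1, 1]
r1 m[slip→φ1] = [1, 1, 1, 1]
r1 m[slip→φ3] = [1, 1, 1, 1]
r1 m[sun→φ2] = [1, 1, 1, 1]
r1 m[snow→φ0] = [1, 1, 1, 1]
r1 m[snow→φ2] = [1, 1, 1, 1]
r2 m[φ0→ice] = [13, 14, 18, 28]
r2 m[φ0→snow] = [17, 23, 14, 19]
r2 m[φ1→ice] = [17, 19, 22, 16]
r2 m[φ1→slip] = [18, 28, 16, 12]
r2 m[φ2→wind] = [92, 95, 92, 91]
r2 m[φ2→sun] = [93, 81, 100, 96]
r2 m[φ2→snow] = [92, 105, 90, 83]
r2 m[φ3→slip] = [3, 1, 1, 1]
r2 m[ice→φ0] = [17, 19, 22, 16]
r2 m[ice→φ1] = [13, 14, 18, 28]
r2 m[wind→φ2] = [1, 1, 1, 1]
r2 m[slip→φ1] = [3, 1, 1, 1]
r2 m[slip→φ3] = [18, 28, 16, 12]
r2 m[sun→φ2] = [1, 1, 1, 1]
r2 m[snow→φ0] = [92, 105, 90, 83]
r2 m[snow→φ2] = [17, 23, 14, 19]
r3 m[φ0→ice] = [1192, 1264, 1736, 2624]
r3 m[φ0→snow] = [295, 429, 270, 337]
r3 m[φ1→ice] = [19, 37, 28, 26]
r3 m[φ1→slip] = [333, 487, 299, 212]
r3 m[φ2→wind] = [1646, 1762, 1658, 1750]
r3 m[φ2→sun] = [1747, 1511, 1813, 1745]
r3 m[φ2→snow] = [92, 105, 90, 83]
r3 m[φ3→slip] = [3, 1, 1, 1]
r3 m[ice→φ0] = [17, 19, 22, 16]
r3 m[ice→φ1] = [13, 14, 18, 28]
r3 m[wind→φ2] = [1, 1, 1, 1]
r3 m[slip→φ1] = [3, 1, 1, 1]
r3 m[slip→φ3] = [18, 28, 16, 12]
r3 m[sun→φ2] = [1, 1, 1, 1]
r3 m[snow→φ0] = [92, 105, 90, 83]
r3 m[snow→φ2] = [17, 23, 14, 19]
r4 m[φ0→ice] = [1192, 1264, 1736, 2624]
r4 m[φ0→snow] = [295, 429, 270, 337]
r4 m[φ1→ice] = [19, 37, 28, 26]
r4 m[φ1→slip] = [333, 487, 299, 212]
r4 m[φ2→wind] = [1646, 1762, 1658, 1750]
r4 m[φ2→sun] = [1747, 1511, 1813, 1745]
r4 m[φ2→snow] = [92, 105, 90, 83]
r4 m[φ3→slip] = [3, 1, 1, 1]
r4 m[ice→φ0] = [19, 37, 28, 26]
r4 m[ice→φ1] = [1192, 1264, 1736, 2624]
r4 m[wind→φ2] = [1, 1, 1, 1]
r4 m[slip→φ1] = [3, 1, 1, 1]
r4 m[slip→φ3] = [333, 487, 299, 212]
r4 m[sun→φ2] = [1, 1, 1, 1]
r4 m[snow→φ0] = [92, 105, 90, 83]
r4 m[snow→φ2] = [295, 429, 270, 337]
r5 m[φ0→ice] = [1192, 1264, 1736, 2624]
r5 m[φ0→snow] = [485, 599, 422, 491]
r5 m[φ1→ice] = [19, 37, 28, 26]
r5 m[φ1→slip] = [30896, 45464, 28336, 19760]
r5 m[φ2→wind] = [30026, 32302, 30186, 31942]
r5 m[φ2→sun] = [31753, 27685, 32915, 32103]
r5 m[φ2→snow] = [92, 105, 90, 83]
r5 m[φ3→slip] = [3, 1, 1, 1]
r5 m[ice→φ0] = [19, 37, 28, 26]
r5 m[ice→φ1] = [1192, 1264, 1736, 2624]
r5 m[wind→φ2] = [1, 1, 1, 1]
r5 m[slip→φ1] = [3, 1, 1, 1]
r5 m[slip→φ3] = [333, 487, 299, 212]
r5 m[sun→φ2] = [1, 1, 1, 1]
r5 m[snow→φ0] = [92, 105, 90, 83]
r5 m[snow→φ2] = [295, 429, 270, 337]
r6 m[φ0→ice] = [1192, 1264, 1736, 2624]
r6 m[φ0→snow] = [485, 599, 422, 491]
r6 m[φ1→ice] = [19, 37, 28, 26]
r6 m[φ1→slip] = [30896, 45464, 28336, 19760]
r6 m[φ2→wind] = [30026, 32302, 30186, 31942]
r6 m[φ2→sun] = [31753, 27685, 32915, 32103]
r6 m[φ2→snow] = [92, 105, 90, 83]
r6 m[φ3→slip] = [3, 1, 1, 1]
r6 m[ice→φ0] = [19, 37, 28, 26]
r6 m[ice→φ1] = [1192, 1264, 1736, 2624]
r6 m[wind→φ2] = [1, 1, 1, 1]
r6 m[slip→φ1] = [3, 1, 1, 1]
r6 m[slip→φ3] = [30896, 45464, 28336, 19760]
r6 m[sun→φ2] = [1, 1, 1, 1]
r6 m[snow→φ0] = [92, 105, 90, 83]
r6 m[snow→φ2] = [485, 599, 422, 491]
r7 m[φ0→ice] = [1192, 1264, 1736, 2624]
r7 m[φ0→snow] = [485, 599, 422, 491]
r7 m[φ1→ice] = [19, 37, 28, 26]
r7 m[φ1→slip] = [30896, 45464, 28336, 19760]
r7 m[φ2→wind] = [45574, 48046, 45526, 47102]
r7 m[φ2→sun] = [47427, 41199, 49613, 48009]
r7 m[φ2→snow] = [92, 105, 90, 83]
r7 m[φ3→slip] = [3, 1, 1, 1]
r7 m[ice→φ0] = [19, 37, 28, 26]
r7 m[ice→φ1] = [1192, 1264, 1736, 2624]
r7 m[wind→φ2] = [1, 1, 1, 1]
r7 m[slip→φ1] = [3, 1, 1, 1]
r7 m[slip→φ3] = [30896, 45464, 28336, 19760]
r7 m[sun→φ2] = [1, 1, 1, 1]
r7 m[snow→φ0] = [92, 105, 90, 83]
r7 m[snow→φ2] = [485, 599, 422, 491]
r8 m[φ0→ice] = [1192, 1264, 1736, 2624]
r8 m[φ0→snow] = [485, 599, 422, 491]
r8 m[φ1→ice] = [19, 37, 28, 26]
r8 m[φ1→slip] = [30896, 45464, 28336, 19760]
r8 m[φ2→wind] = [45574, 48046, 45526, 47102]
r8 m[φ2→sun] = [47427, 41199, 49613, 48009]
r8 m[φ2→snow] = [92, 105, 90, 83]
r8 m[φ3→slip] = [3, 1, 1, 1]
r8 m[ice→φ0] = [19, 37, 28, 26]
r8 m[ice→φ1] = [1192, 1264, 1736, 2624]
r8 m[wind→φ2] = [1, 1, 1, 1]
r8 m[slip→φ1] = [3, 1, 1, 1]
r8 m[slip→φ3] = [30896, 45464, 28336, 19760]
r8 m[sun→φ2] = [1, 1, 1, 1]
r8 m[snow→φ0] = [92, 105, 90, 83]
r8 m[snow→φ2] = [485, 599, 422, 491]
fixed point reached at round 8
b[ice] = ⊗ incoming = [22648, 46768, 48608, 68224]

b[ice] = [22648, 46768, 48608, 68224]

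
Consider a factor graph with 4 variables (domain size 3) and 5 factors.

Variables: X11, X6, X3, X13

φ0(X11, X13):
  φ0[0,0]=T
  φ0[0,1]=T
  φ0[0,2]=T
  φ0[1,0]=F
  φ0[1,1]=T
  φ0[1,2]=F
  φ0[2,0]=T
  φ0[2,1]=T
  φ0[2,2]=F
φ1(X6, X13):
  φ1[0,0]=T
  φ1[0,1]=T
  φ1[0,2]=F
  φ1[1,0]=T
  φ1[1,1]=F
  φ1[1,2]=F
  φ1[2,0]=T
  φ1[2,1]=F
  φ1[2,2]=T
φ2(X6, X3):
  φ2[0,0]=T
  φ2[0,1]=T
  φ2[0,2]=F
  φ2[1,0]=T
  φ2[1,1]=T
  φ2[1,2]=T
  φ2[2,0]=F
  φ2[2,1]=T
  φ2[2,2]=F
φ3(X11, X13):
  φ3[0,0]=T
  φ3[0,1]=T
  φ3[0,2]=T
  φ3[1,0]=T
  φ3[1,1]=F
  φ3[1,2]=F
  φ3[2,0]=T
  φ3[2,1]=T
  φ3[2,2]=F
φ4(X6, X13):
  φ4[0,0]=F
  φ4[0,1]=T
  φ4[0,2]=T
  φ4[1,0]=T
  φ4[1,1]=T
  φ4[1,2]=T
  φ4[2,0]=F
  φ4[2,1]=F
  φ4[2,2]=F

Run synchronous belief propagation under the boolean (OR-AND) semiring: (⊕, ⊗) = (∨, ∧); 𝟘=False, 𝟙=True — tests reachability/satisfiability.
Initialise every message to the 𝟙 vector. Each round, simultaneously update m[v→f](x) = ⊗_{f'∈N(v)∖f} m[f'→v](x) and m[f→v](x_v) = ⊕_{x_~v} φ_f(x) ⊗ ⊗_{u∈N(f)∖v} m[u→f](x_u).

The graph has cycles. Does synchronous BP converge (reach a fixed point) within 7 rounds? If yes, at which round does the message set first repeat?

init: all messages = 𝟙 over 3 values
r1 m[φ0→X11] = [T, T, T]
r1 m[φ0→X13] = [T, T, T]
r1 m[φ1→X6] = [T, T, T]
r1 m[φ1→X13] = [T, T, T]
r1 m[φ2→X6] = [T, T, T]
r1 m[φ2→X3] = [T, T, T]
r1 m[φ3→X11] = [T, T, T]
r1 m[φ3→X13] = [T, T, T]
r1 m[φ4→X6] = [T, T, F]
r1 m[φ4→X13] = [T, T, T]
r1 m[X11→φ0] = [T, T, T]
r1 m[X11→φ3] = [T, T, T]
r1 m[X6→φ1] = [T, T, T]
r1 m[X6→φ2] = [T, T, T]
r1 m[X6→φ4] = [T, T, T]
r1 m[X3→φ2] = [T, T, T]
r1 m[X13→φ0] = [T, T, T]
r1 m[X13→φ1] = [T, T, T]
r1 m[X13→φ3] = [T, T, T]
r1 m[X13→φ4] = [T, T, T]
r2 m[φ0→X11] = [T, T, T]
r2 m[φ0→X13] = [T, T, T]
r2 m[φ1→X6] = [T, T, T]
r2 m[φ1→X13] = [T, T, T]
r2 m[φ2→X6] = [T, T, T]
r2 m[φ2→X3] = [T, T, T]
r2 m[φ3→X11] = [T, T, T]
r2 m[φ3→X13] = [T, T, T]
r2 m[φ4→X6] = [T, T, F]
r2 m[φ4→X13] = [T, T, T]
r2 m[X11→φ0] = [T, T, T]
r2 m[X11→φ3] = [T, T, T]
r2 m[X6→φ1] = [T, T, F]
r2 m[X6→φ2] = [T, T, F]
r2 m[X6→φ4] = [T, T, T]
r2 m[X3→φ2] = [T, T, T]
r2 m[X13→φ0] = [T, T, T]
r2 m[X13→φ1] = [T, T, T]
r2 m[X13→φ3] = [T, T, T]
r2 m[X13→φ4] = [T, T, T]
r3 m[φ0→X11] = [T, T, T]
r3 m[φ0→X13] = [T, T, T]
r3 m[φ1→X6] = [T, T, T]
r3 m[φ1→X13] = [T, T, F]
r3 m[φ2→X6] = [T, T, T]
r3 m[φ2→X3] = [T, T, T]
r3 m[φ3→X11] = [T, T, T]
r3 m[φ3→X13] = [T, T, T]
r3 m[φ4→X6] = [T, T, F]
r3 m[φ4→X13] = [T, T, T]
r3 m[X11→φ0] = [T, T, T]
r3 m[X11→φ3] = [T, T, T]
r3 m[X6→φ1] = [T, T, F]
r3 m[X6→φ2] = [T, T, F]
r3 m[X6→φ4] = [T, T, T]
r3 m[X3→φ2] = [T, T, T]
r3 m[X13→φ0] = [T, T, T]
r3 m[X13→φ1] = [T, T, T]
r3 m[X13→φ3] = [T, T, T]
r3 m[X13→φ4] = [T, T, T]
r4 m[φ0→X11] = [T, T, T]
r4 m[φ0→X13] = [T, T, T]
r4 m[φ1→X6] = [T, T, T]
r4 m[φ1→X13] = [T, T, F]
r4 m[φ2→X6] = [T, T, T]
r4 m[φ2→X3] = [T, T, T]
r4 m[φ3→X11] = [T, T, T]
r4 m[φ3→X13] = [T, T, T]
r4 m[φ4→X6] = [T, T, F]
r4 m[φ4→X13] = [T, T, T]
r4 m[X11→φ0] = [T, T, T]
r4 m[X11→φ3] = [T, T, T]
r4 m[X6→φ1] = [T, T, F]
r4 m[X6→φ2] = [T, T, F]
r4 m[X6→φ4] = [T, T, T]
r4 m[X3→φ2] = [T, T, T]
r4 m[X13→φ0] = [T, T, F]
r4 m[X13→φ1] = [T, T, T]
r4 m[X13→φ3] = [T, T, F]
r4 m[X13→φ4] = [T, T, F]
r5 m[φ0→X11] = [T, T, T]
r5 m[φ0→X13] = [T, T, T]
r5 m[φ1→X6] = [T, T, T]
r5 m[φ1→X13] = [T, T, F]
r5 m[φ2→X6] = [T, T, T]
r5 m[φ2→X3] = [T, T, T]
r5 m[φ3→X11] = [T, T, T]
r5 m[φ3→X13] = [T, T, T]
r5 m[φ4→X6] = [T, T, F]
r5 m[φ4→X13] = [T, T, T]
r5 m[X11→φ0] = [T, T, T]
r5 m[X11→φ3] = [T, T, T]
r5 m[X6→φ1] = [T, T, F]
r5 m[X6→φ2] = [T, T, F]
r5 m[X6→φ4] = [T, T, T]
r5 m[X3→φ2] = [T, T, T]
r5 m[X13→φ0] = [T, T, F]
r5 m[X13→φ1] = [T, T, T]
r5 m[X13→φ3] = [T, T, F]
r5 m[X13→φ4] = [T, T, F]
fixed point reached at round 5
messages reach a fixed point at round 5

CONVERGED at round 5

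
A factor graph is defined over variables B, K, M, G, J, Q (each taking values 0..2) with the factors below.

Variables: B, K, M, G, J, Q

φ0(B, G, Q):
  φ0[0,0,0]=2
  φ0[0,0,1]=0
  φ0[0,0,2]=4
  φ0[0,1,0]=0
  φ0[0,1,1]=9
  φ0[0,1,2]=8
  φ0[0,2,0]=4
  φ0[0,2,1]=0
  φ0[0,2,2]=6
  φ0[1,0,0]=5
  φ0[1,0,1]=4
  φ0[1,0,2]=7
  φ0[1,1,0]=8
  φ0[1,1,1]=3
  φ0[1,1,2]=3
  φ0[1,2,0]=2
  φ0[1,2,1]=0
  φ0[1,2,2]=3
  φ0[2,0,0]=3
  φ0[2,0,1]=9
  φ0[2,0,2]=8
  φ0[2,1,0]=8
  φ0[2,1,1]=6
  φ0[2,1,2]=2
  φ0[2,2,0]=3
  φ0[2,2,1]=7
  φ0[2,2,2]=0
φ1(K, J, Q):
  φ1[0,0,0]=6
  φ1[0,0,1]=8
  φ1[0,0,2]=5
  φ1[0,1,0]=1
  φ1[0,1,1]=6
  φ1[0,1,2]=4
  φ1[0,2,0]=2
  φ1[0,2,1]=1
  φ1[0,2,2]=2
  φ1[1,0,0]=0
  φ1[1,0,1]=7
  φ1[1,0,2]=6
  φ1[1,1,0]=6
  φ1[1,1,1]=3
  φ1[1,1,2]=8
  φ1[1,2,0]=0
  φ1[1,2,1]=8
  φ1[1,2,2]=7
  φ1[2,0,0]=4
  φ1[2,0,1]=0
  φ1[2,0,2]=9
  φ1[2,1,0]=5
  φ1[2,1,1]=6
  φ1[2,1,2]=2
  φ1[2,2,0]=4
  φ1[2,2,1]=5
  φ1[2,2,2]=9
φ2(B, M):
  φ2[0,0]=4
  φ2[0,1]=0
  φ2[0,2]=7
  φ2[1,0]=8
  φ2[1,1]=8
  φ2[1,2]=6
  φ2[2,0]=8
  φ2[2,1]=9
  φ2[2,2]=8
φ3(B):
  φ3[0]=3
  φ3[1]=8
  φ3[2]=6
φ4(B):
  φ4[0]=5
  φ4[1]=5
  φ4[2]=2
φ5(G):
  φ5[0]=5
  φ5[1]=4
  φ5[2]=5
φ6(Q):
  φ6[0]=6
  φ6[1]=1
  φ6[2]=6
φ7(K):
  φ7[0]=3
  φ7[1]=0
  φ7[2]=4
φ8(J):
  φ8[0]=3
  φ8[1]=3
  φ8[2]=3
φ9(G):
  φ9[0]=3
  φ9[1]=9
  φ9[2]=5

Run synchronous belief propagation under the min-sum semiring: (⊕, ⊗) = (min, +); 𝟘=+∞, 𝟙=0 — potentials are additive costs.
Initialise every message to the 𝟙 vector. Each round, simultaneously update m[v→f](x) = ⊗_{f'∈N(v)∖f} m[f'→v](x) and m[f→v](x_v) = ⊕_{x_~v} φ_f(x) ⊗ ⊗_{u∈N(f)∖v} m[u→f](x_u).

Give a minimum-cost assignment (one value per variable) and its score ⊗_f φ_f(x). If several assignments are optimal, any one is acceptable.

init: all messages = 𝟙 over 3 values
r1 m[φ0→B] = [0, 0, 0]
r1 m[φ0→G] = [0, 0, 0]
r1 m[φ0→Q] = [0, 0, 0]
r1 m[φ1→K] = [1, 0, 0]
r1 m[φ1→J] = [0, 1, 0]
r1 m[φ1→Q] = [0, 0, 2]
r1 m[φ2→B] = [0, 6, 8]
r1 m[φ2→M] = [4, 0, 6]
r1 m[φ3→B] = [3, 8, 6]
r1 m[φ4→B] = [5, 5, 2]
r1 m[φ5→G] = [5, 4, 5]
r1 m[φ6→Q] = [6, 1, 6]
r1 m[φ7→K] = [3, 0, 4]
r1 m[φ8→J] = [3, 3, 3]
r1 m[φ9→G] = [3, 9, 5]
r1 m[B→φ0] = [0, 0, 0]
r1 m[B→φ2] = [0, 0, 0]
r1 m[B→φ3] = [0, 0, 0]
r1 m[B→φ4] = [0, 0, 0]
r1 m[K→φ1] = [0, 0, 0]
r1 m[K→φ7] = [0, 0, 0]
r1 m[M→φ2] = [0, 0, 0]
r1 m[G→φ0] = [0, 0, 0]
r1 m[G→φ5] = [0, 0, 0]
r1 m[G→φ9] = [0, 0, 0]
r1 m[J→φ1] = [0, 0, 0]
r1 m[J→φ8] = [0, 0, 0]
r1 m[Q→φ0] = [0, 0, 0]
r1 m[Q→φ1] = [0, 0, 0]
r1 m[Q→φ6] = [0, 0, 0]
r2 m[φ0→B] = [0, 0, 0]
r2 m[φ0→G] = [0, 0, 0]
r2 m[φ0→Q] = [0, 0, 0]
r2 m[φ1→K] = [1, 0, 0]
r2 m[φ1→J] = [0, 1, 0]
r2 m[φ1→Q] = [0, 0, 2]
r2 m[φ2→B] = [0, 6, 8]
r2 m[φ2→M] = [4, 0, 6]
r2 m[φ3→B] = [3, 8, 6]
r2 m[φ4→B] = [5, 5, 2]
r2 m[φ5→G] = [5, 4, 5]
r2 m[φ6→Q] = [6, 1, 6]
r2 m[φ7→K] = [3, 0, 4]
r2 m[φ8→J] = [3, 3, 3]
r2 m[φ9→G] = [3, 9, 5]
r2 m[B→φ0] = [8, 19, 16]
r2 m[B→φ2] = [8, 13, 8]
r2 m[B→φ3] = [5, 11, 10]
r2 m[B→φ4] = [3, 14, 14]
r2 m[K→φ1] = [3, 0, 4]
r2 m[K→φ7] = [1, 0, 0]
r2 m[M→φ2] = [0, 0, 0]
r2 m[G→φ0] = [8, 13, 10]
r2 m[G→φ5] = [3, 9, 5]
r2 m[G→φ9] = [5, 4, 5]
r2 m[J→φ1] = [3, 3, 3]
r2 m[J→φ8] = [0, 1, 0]
r2 m[Q→φ0] = [6, 1, 8]
r2 m[Q→φ1] = [6, 1, 6]
r2 m[Q→φ6] = [0, 0, 2]
r3 m[φ0→B] = [9, 11, 17]
r3 m[φ0→G] = [9, 14, 9]
r3 m[φ0→Q] = [18, 16, 20]
r3 m[φ1→K] = [5, 7, 4]
r3 m[φ1→J] = [5, 4, 5]
r3 m[φ1→Q] = [3, 6, 8]
r3 m[φ2→B] = [0, 6, 8]
r3 m[φ2→M] = [12, 8, 15]
r3 m[φ3→B] = [3, 8, 6]
r3 m[φ4→B] = [5, 5, 2]
r3 m[φ5→G] = [5, 4, 5]
r3 m[φ6→Q] = [6, 1, 6]
r3 m[φ7→K] = [3, 0, 4]
r3 m[φ8→J] = [3, 3, 3]
r3 m[φ9→G] = [3, 9, 5]
r3 m[B→φ0] = [8, 19, 16]
r3 m[B→φ2] = [8, 13, 8]
r3 m[B→φ3] = [5, 11, 10]
r3 m[B→φ4] = [3, 14, 14]
r3 m[K→φ1] = [3, 0, 4]
r3 m[K→φ7] = [1, 0, 0]
r3 m[M→φ2] = [0, 0, 0]
r3 m[G→φ0] = [8, 13, 10]
r3 m[G→φ5] = [3, 9, 5]
r3 m[G→φ9] = [5, 4, 5]
r3 m[J→φ1] = [3, 3, 3]
r3 m[J→φ8] = [0, 1, 0]
r3 m[Q→φ0] = [6, 1, 8]
r3 m[Q→φ1] = [6, 1, 6]
r3 m[Q→φ6] = [0, 0, 2]
r4 m[φ0→B] = [9, 11, 17]
r4 m[φ0→G] = [9, 14, 9]
r4 m[φ0→Q] = [18, 16, 20]
r4 m[φ1→K] = [5, 7, 4]
r4 m[φ1→J] = [5, 4, 5]
r4 m[φ1→Q] = [3, 6, 8]
r4 m[φ2→B] = [0, 6, 8]
r4 m[φ2→M] = [12, 8, 15]
r4 m[φ3→B] = [3, 8, 6]
r4 m[φ4→B] = [5, 5, 2]
r4 m[φ5→G] = [5, 4, 5]
r4 m[φ6→Q] = [6, 1, 6]
r4 m[φ7→K] = [3, 0, 4]
r4 m[φ8→J] = [3, 3, 3]
r4 m[φ9→G] = [3, 9, 5]
r4 m[B→φ0] = [8, 19, 16]
r4 m[B→φ2] = [17, 24, 25]
r4 m[B→φ3] = [14, 22, 27]
r4 m[B→φ4] = [12, 25, 31]
r4 m[K→φ1] = [3, 0, 4]
r4 m[K→φ7] = [5, 7, 4]
r4 m[M→φ2] = [0, 0, 0]
r4 m[G→φ0] = [8, 13, 10]
r4 m[G→φ5] = [12, 23, 14]
r4 m[G→φ9] = [14, 18, 14]
r4 m[J→φ1] = [3, 3, 3]
r4 m[J→φ8] = [5, 4, 5]
r4 m[Q→φ0] = [9, 7, 14]
r4 m[Q→φ1] = [24, 17, 26]
r4 m[Q→φ6] = [21, 22, 28]
r5 m[φ0→B] = [15, 17, 20]
r5 m[φ0→G] = [15, 17, 15]
r5 m[φ0→Q] = [18, 16, 20]
r5 m[φ1→K] = [21, 23, 20]
r5 m[φ1→J] = [21, 20, 21]
r5 m[φ1→Q] = [3, 6, 8]
r5 m[φ2→B] = [0, 6, 8]
r5 m[φ2→M] = [21, 17, 24]
r5 m[φ3→B] = [3, 8, 6]
r5 m[φ4→B] = [5, 5, 2]
r5 m[φ5→G] = [5, 4, 5]
r5 m[φ6→Q] = [6, 1, 6]
r5 m[φ7→K] = [3, 0, 4]
r5 m[φ8→J] = [3, 3, 3]
r5 m[φ9→G] = [3, 9, 5]
r5 m[B→φ0] = [8, 19, 16]
r5 m[B→φ2] = [17, 24, 25]
r5 m[B→φ3] = [14, 22, 27]
r5 m[B→φ4] = [12, 25, 31]
r5 m[K→φ1] = [3, 0, 4]
r5 m[K→φ7] = [5, 7, 4]
r5 m[M→φ2] = [0, 0, 0]
r5 m[G→φ0] = [8, 13, 10]
r5 m[G→φ5] = [12, 23, 14]
r5 m[G→φ9] = [14, 18, 14]
r5 m[J→φ1] = [3, 3, 3]
r5 m[J→φ8] = [5, 4, 5]
r5 m[Q→φ0] = [9, 7, 14]
r5 m[Q→φ1] = [24, 17, 26]
r5 m[Q→φ6] = [21, 22, 28]
r6 m[φ0→B] = [15, 17, 20]
r6 m[φ0→G] = [15, 17, 15]
r6 m[φ0→Q] = [18, 16, 20]
r6 m[φ1→K] = [21, 23, 20]
r6 m[φ1→J] = [21, 20, 21]
r6 m[φ1→Q] = [3, 6, 8]
r6 m[φ2→B] = [0, 6, 8]
r6 m[φ2→M] = [21, 17, 24]
r6 m[φ3→B] = [3, 8, 6]
r6 m[φ4→B] = [5, 5, 2]
r6 m[φ5→G] = [5, 4, 5]
r6 m[φ6→Q] = [6, 1, 6]
r6 m[φ7→K] = [3, 0, 4]
r6 m[φ8→J] = [3, 3, 3]
r6 m[φ9→G] = [3, 9, 5]
r6 m[B→φ0] = [8, 19, 16]
r6 m[B→φ2] = [23, 30, 28]
r6 m[B→φ3] = [20, 28, 30]
r6 m[B→φ4] = [18, 31, 34]
r6 m[K→φ1] = [3, 0, 4]
r6 m[K→φ7] = [21, 23, 20]
r6 m[M→φ2] = [0, 0, 0]
r6 m[G→φ0] = [8, 13, 10]
r6 m[G→φ5] = [18, 26, 20]
r6 m[G→φ9] = [20, 21, 20]
r6 m[J→φ1] = [3, 3, 3]
r6 m[J→φ8] = [21, 20, 21]
r6 m[Q→φ0] = [9, 7, 14]
r6 m[Q→φ1] = [24, 17, 26]
r6 m[Q→φ6] = [21, 22, 28]
r7 m[φ0→B] = [15, 17, 20]
r7 m[φ0→G] = [15, 17, 15]
r7 m[φ0→Q] = [18, 16, 20]
r7 m[φ1→K] = [21, 23, 20]
r7 m[φ1→J] = [21, 20, 21]
r7 m[φ1→Q] = [3, 6, 8]
r7 m[φ2→B] = [0, 6, 8]
r7 m[φ2→M] = [27, 23, 30]
r7 m[φ3→B] = [3, 8, 6]
r7 m[φ4→B] = [5, 5, 2]
r7 m[φ5→G] = [5, 4, 5]
r7 m[φ6→Q] = [6, 1, 6]
r7 m[φ7→K] = [3, 0, 4]
r7 m[φ8→J] = [3, 3, 3]
r7 m[φ9→G] = [3, 9, 5]
r7 m[B→φ0] = [8, 19, 16]
r7 m[B→φ2] = [23, 30, 28]
r7 m[B→φ3] = [20, 28, 30]
r7 m[B→φ4] = [18, 31, 34]
r7 m[K→φ1] = [3, 0, 4]
r7 m[K→φ7] = [21, 23, 20]
r7 m[M→φ2] = [0, 0, 0]
r7 m[G→φ0] = [8, 13, 10]
r7 m[G→φ5] = [18, 26, 20]
r7 m[G→φ9] = [20, 21, 20]
r7 m[J→φ1] = [3, 3, 3]
r7 m[J→φ8] = [21, 20, 21]
r7 m[Q→φ0] = [9, 7, 14]
r7 m[Q→φ1] = [24, 17, 26]
r7 m[Q→φ6] = [21, 22, 28]
r8 m[φ0→B] = [15, 17, 20]
r8 m[φ0→G] = [15, 17, 15]
r8 m[φ0→Q] = [18, 16, 20]
r8 m[φ1→K] = [21, 23, 20]
r8 m[φ1→J] = [21, 20, 21]
r8 m[φ1→Q] = [3, 6, 8]
r8 m[φ2→B] = [0, 6, 8]
r8 m[φ2→M] = [27, 23, 30]
r8 m[φ3→B] = [3, 8, 6]
r8 m[φ4→B] = [5, 5, 2]
r8 m[φ5→G] = [5, 4, 5]
r8 m[φ6→Q] = [6, 1, 6]
r8 m[φ7→K] = [3, 0, 4]
r8 m[φ8→J] = [3, 3, 3]
r8 m[φ9→G] = [3, 9, 5]
r8 m[B→φ0] = [8, 19, 16]
r8 m[B→φ2] = [23, 30, 28]
r8 m[B→φ3] = [20, 28, 30]
r8 m[B→φ4] = [18, 31, 34]
r8 m[K→φ1] = [3, 0, 4]
r8 m[K→φ7] = [21, 23, 20]
r8 m[M→φ2] = [0, 0, 0]
r8 m[G→φ0] = [8, 13, 10]
r8 m[G→φ5] = [18, 26, 20]
r8 m[G→φ9] = [20, 21, 20]
r8 m[J→φ1] = [3, 3, 3]
r8 m[J→φ8] = [21, 20, 21]
r8 m[Q→φ0] = [9, 7, 14]
r8 m[Q→φ1] = [24, 17, 26]
r8 m[Q→φ6] = [21, 22, 28]
fixed point reached at round 8
traceback from B: (B=0, K=1, M=1, G=0, J=1, Q=1), score=23

assignment: (B=0, K=1, M=1, G=0, J=1, Q=1); score = 23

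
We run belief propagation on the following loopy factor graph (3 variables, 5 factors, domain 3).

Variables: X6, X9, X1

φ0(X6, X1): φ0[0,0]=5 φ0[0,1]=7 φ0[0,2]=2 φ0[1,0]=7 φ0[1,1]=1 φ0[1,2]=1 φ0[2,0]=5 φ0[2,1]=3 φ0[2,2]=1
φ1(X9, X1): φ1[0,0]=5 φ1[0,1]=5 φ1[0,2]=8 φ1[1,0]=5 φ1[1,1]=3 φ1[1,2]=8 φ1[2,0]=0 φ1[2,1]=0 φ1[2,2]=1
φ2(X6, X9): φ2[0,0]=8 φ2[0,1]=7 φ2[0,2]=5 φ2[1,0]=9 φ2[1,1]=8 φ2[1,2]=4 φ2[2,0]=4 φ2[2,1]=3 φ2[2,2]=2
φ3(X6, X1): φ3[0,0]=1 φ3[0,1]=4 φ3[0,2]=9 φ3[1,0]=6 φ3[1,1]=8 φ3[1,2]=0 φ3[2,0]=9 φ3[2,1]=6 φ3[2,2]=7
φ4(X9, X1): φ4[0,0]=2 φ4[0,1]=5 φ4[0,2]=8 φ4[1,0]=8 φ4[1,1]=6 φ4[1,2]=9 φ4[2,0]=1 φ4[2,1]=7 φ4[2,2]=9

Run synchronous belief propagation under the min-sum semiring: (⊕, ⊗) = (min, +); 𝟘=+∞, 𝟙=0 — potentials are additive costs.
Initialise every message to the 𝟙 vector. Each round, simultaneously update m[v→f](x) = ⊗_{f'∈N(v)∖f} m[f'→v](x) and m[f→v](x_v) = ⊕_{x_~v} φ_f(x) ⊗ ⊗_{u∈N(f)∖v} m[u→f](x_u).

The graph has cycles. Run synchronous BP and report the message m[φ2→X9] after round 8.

init: all messages = 𝟙 over 3 values
r1 m[φ0→X6] = [2, 1, 1]
r1 m[φ0→X1] = [5, 1, 1]
r1 m[φ1→X9] = [5, 3, 0]
r1 m[φ1→X1] = [0, 0, 1]
r1 m[φ2→X6] = [5, 4, 2]
r1 m[φ2→X9] = [4, 3, 2]
r1 m[φ3→X6] = [1, 0, 6]
r1 m[φ3→X1] = [1, 4, 0]
r1 m[φ4→X9] = [2, 6, 1]
r1 m[φ4→X1] = [1, 5, 8]
r1 m[X6→φ0] = [0, 0, 0]
r1 m[X6→φ2] = [0, 0, 0]
r1 m[X6→φ3] = [0, 0, 0]
r1 m[X9→φ1] = [0, 0, 0]
r1 m[X9→φ2] = [0, 0, 0]
r1 m[X9→φ4] = [0, 0, 0]
r1 m[X1→φ0] = [0, 0, 0]
r1 m[X1→φ1] = [0, 0, 0]
r1 m[X1→φ3] = [0, 0, 0]
r1 m[X1→φ4] = [0, 0, 0]
r2 m[φ0→X6] = [2, 1, 1]
r2 m[φ0→X1] = [5, 1, 1]
r2 m[φ1→X9] = [5, 3, 0]
r2 m[φ1→X1] = [0, 0, 1]
r2 m[φ2→X6] = [5, 4, 2]
r2 m[φ2→X9] = [4, 3, 2]
r2 m[φ3→X6] = [1, 0, 6]
r2 m[φ3→X1] = [1, 4, 0]
r2 m[φ4→X9] = [2, 6, 1]
r2 m[φ4→X1] = [1, 5, 8]
r2 m[X6→φ0] = [6, 4, 8]
r2 m[X6→φ2] = [3, 1, 7]
r2 m[X6→φ3] = [7, 5, 3]
r2 m[X9→φ1] = [6, 9, 3]
r2 m[X9→φ2] = [7, 9, 1]
r2 m[X9→φ4] = [9, 6, 2]
r2 m[X1→φ0] = [2, 9, 9]
r2 m[X1→φ1] = [7, 10, 9]
r2 m[X1→φ3] = [6, 6, 10]
r2 m[X1→φ4] = [6, 5, 2]
r3 m[φ0→X6] = [7, 9, 7]
r3 m[φ0→X1] = [11, 5, 5]
r3 m[φ1→X9] = [12, 12, 7]
r3 m[φ1→X1] = [3, 3, 4]
r3 m[φ2→X6] = [6, 5, 3]
r3 m[φ2→X9] = [10, 9, 5]
r3 m[φ3→X6] = [7, 10, 12]
r3 m[φ3→X1] = [8, 9, 5]
r3 m[φ4→X9] = [8, 11, 7]
r3 m[φ4→X1] = [3, 9, 11]
r3 m[X6→φ0] = [6, 4, 8]
r3 m[X6→φ2] = [3, 1, 7]
r3 m[X6→φ3] = [7, 5, 3]
r3 m[X9→φ1] = [6, 9, 3]
r3 m[X9→φ2] = [7, 9, 1]
r3 m[X9→φ4] = [9, 6, 2]
r3 m[X1→φ0] = [2, 9, 9]
r3 m[X1→φ1] = [7, 10, 9]
r3 m[X1→φ3] = [6, 6, 10]
r3 m[X1→φ4] = [6, 5, 2]
r4 m[φ0→X6] = [7, 9, 7]
r4 m[φ0→X1] = [11, 5, 5]
r4 m[φ1→X9] = [12, 12, 7]
r4 m[φ1→X1] = [3, 3, 4]
r4 m[φ2→X6] = [6, 5, 3]
r4 m[φ2→X9] = [10, 9, 5]
r4 m[φ3→X6] = [7, 10, 12]
r4 m[φ3→X1] = [8, 9, 5]
r4 m[φ4→X9] = [8, 11, 7]
r4 m[φ4→X1] = [3, 9, 11]
r4 m[X6→φ0] = [13, 15, 15]
r4 m[X6→φ2] = [14, 19, 19]
r4 m[X6→φ3] = [13, 14, 10]
r4 m[X9→φ1] = [18, 20, 12]
r4 m[X9→φ2] = [20, 23, 14]
r4 m[X9→φ4] = [22, 21, 12]
r4 m[X1→φ0] = [14, 21, 20]
r4 m[X1→φ1] = [22, 23, 21]
r4 m[X1→φ3] = [17, 17, 20]
r4 m[X1→φ4] = [22, 17, 14]
r5 m[φ0→X6] = [19, 21, 19]
r5 m[φ0→X1] = [18, 16, 15]
r5 m[φ1→X9] = [27, 26, 22]
r5 m[φ1→X1] = [12, 12, 13]
r5 m[φ2→X6] = [19, 18, 16]
r5 m[φ2→X9] = [22, 21, 19]
r5 m[φ3→X6] = [18, 20, 23]
r5 m[φ3→X1] = [14, 16, 14]
r5 m[φ4→X9] = [22, 23, 23]
r5 m[φ4→X1] = [13, 19, 21]
r5 m[X6→φ0] = [13, 15, 15]
r5 m[X6→φ2] = [14, 19, 19]
r5 m[X6→φ3] = [13, 14, 10]
r5 m[X9→φ1] = [18, 20, 12]
r5 m[X9→φ2] = [20, 23, 14]
r5 m[X9→φ4] = [22, 21, 12]
r5 m[X1→φ0] = [14, 21, 20]
r5 m[X1→φ1] = [22, 23, 21]
r5 m[X1→φ3] = [17, 17, 20]
r5 m[X1→φ4] = [22, 17, 14]
r6 m[φ0→X6] = [19, 21, 19]
r6 m[φ0→X1] = [18, 16, 15]
r6 m[φ1→X9] = [27, 26, 22]
r6 m[φ1→X1] = [12, 12, 13]
r6 m[φ2→X6] = [19, 18, 16]
r6 m[φ2→X9] = [22, 21, 19]
r6 m[φ3→X6] = [18, 20, 23]
r6 m[φ3→X1] = [14, 16, 14]
r6 m[φ4→X9] = [22, 23, 23]
r6 m[φ4→X1] = [13, 19, 21]
r6 m[X6→φ0] = [37, 38, 39]
r6 m[X6→φ2] = [37, 41, 42]
r6 m[X6→φ3] = [38, 39, 35]
r6 m[X9→φ1] = [44, 44, 42]
r6 m[X9→φ2] = [49, 49, 45]
r6 m[X9→φ4] = [49, 47, 41]
r6 m[X1→φ0] = [39, 47, 48]
r6 m[X1→φ1] = [45, 51, 50]
r6 m[X1→φ3] = [43, 47, 49]
r6 m[X1→φ4] = [44, 44, 42]
r7 m[φ0→X6] = [44, 46, 44]
r7 m[φ0→X1] = [42, 39, 39]
r7 m[φ1→X9] = [50, 50, 45]
r7 m[φ1→X1] = [42, 42, 43]
r7 m[φ2→X6] = [50, 49, 47]
r7 m[φ2→X9] = [45, 44, 42]
r7 m[φ3→X6] = [44, 49, 52]
r7 m[φ3→X1] = [39, 41, 39]
r7 m[φ4→X9] = [46, 50, 45]
r7 m[φ4→X1] = [42, 48, 50]
r7 m[X6→φ0] = [37, 38, 39]
r7 m[X6→φ2] = [37, 41, 42]
r7 m[X6→φ3] = [38, 39, 35]
r7 m[X9→φ1] = [44, 44, 42]
r7 m[X9→φ2] = [49, 49, 45]
r7 m[X9→φ4] = [49, 47, 41]
r7 m[X1→φ0] = [39, 47, 48]
r7 m[X1→φ1] = [45, 51, 50]
r7 m[X1→φ3] = [43, 47, 49]
r7 m[X1→φ4] = [44, 44, 42]
r8 m[φ0→X6] = [44, 46, 44]
r8 m[φ0→X1] = [42, 39, 39]
r8 m[φ1→X9] = [50, 50, 45]
r8 m[φ1→X1] = [42, 42, 43]
r8 m[φ2→X6] = [50, 49, 47]
r8 m[φ2→X9] = [45, 44, 42]
r8 m[φ3→X6] = [44, 49, 52]
r8 m[φ3→X1] = [39, 41, 39]
r8 m[φ4→X9] = [46, 50, 45]
r8 m[φ4→X1] = [42, 48, 50]
r8 m[X6→φ0] = [94, 98, 99]
r8 m[X6→φ2] = [88, 95, 96]
r8 m[X6→φ3] = [94, 95, 91]
r8 m[X9→φ1] = [91, 94, 87]
r8 m[X9→φ2] = [96, 100, 90]
r8 m[X9→φ4] = [95, 94, 87]
r8 m[X1→φ0] = [123, 131, 132]
r8 m[X1→φ1] = [123, 128, 128]
r8 m[X1→φ3] = [126, 129, 132]
r8 m[X1→φ4] = [123, 122, 121]

message @ round 8 = [45, 44, 42]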